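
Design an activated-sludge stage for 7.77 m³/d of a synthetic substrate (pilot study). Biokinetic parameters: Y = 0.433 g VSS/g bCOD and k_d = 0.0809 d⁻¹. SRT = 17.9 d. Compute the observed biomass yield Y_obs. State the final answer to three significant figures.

The observed yield is Y_obs = Y/(1 + k_d·θ_c) = 0.433 / (1 + 0.0809 × 17.9) = 0.433 / 2.448 = 0.1769 g VSS per g bCOD removed.

Y_obs ≈ 0.177 g VSS/g bCOD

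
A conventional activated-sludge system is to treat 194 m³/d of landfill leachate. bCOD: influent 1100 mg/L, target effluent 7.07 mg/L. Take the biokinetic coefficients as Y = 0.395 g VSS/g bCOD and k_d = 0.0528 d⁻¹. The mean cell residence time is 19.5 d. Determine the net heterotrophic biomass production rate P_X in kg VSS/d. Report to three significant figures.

The observed yield is Y_obs = Y/(1 + k_d·θ_c) = 0.395 / (1 + 0.0528 × 19.5) = 0.395 / 2.030 = 0.1946 g VSS per g bCOD removed.
Substrate removed = Q·(S₀ − S) = 194 m³/d × (1100 − 7.07) g/m³ = 2.12×10^5 g/d = 212.0 kg/d.
P_X = Y_obs · Q(S₀ − S) = 0.1946 × 212.0 = 41.26 kg VSS/d.

P_X ≈ 41.3 kg VSS/d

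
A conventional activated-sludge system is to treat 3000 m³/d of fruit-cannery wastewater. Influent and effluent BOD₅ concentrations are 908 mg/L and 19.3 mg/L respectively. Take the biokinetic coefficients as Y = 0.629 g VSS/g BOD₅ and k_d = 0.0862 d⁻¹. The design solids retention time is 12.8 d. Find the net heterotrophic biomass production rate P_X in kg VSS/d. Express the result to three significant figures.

The observed yield is Y_obs = Y/(1 + k_d·θ_c) = 0.629 / (1 + 0.0862 × 12.8) = 0.629 / 2.103 = 0.2990 g VSS per g BOD₅ removed.
Q·(S₀ − S) = 3000 × (908 − 19.3) × 10⁻³ = 2666 kg/d removed.
So the net sludge growth is P_X = 0.2990 × 2666 = 797.3 kg VSS/d.

P_X ≈ 797 kg VSS/d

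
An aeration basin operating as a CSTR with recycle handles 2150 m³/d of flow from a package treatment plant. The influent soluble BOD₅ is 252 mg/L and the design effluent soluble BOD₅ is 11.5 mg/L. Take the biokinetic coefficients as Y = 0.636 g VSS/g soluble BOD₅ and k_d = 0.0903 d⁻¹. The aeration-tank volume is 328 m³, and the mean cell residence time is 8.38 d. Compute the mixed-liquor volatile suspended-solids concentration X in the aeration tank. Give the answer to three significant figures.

From V·X·(1 + k_d·θ_c) = Y·Q·(S₀ − S)·θ_c: X = 0.636 × 2150 × (252 − 11.5) × 8.38 / [328 × (1 + 0.0903 × 8.38)] = 4783 mg/L.

X ≈ 4780 mg/L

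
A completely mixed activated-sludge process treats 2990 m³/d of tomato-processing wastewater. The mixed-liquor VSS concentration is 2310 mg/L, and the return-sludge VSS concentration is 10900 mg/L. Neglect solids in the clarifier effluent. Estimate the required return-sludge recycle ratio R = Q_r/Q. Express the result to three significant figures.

Mass balance around the secondary clarifier (neglecting effluent solids): R = X / (X_r − X) = 2310 / (10900 − 2310) = 0.2689.

R ≈ 0.269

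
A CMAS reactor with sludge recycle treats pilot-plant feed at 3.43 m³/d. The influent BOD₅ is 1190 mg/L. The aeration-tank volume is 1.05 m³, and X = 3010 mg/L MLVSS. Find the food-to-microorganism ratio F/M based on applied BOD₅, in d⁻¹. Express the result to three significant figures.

Food-to-microorganism ratio F/M = Q S₀ / (V X) = 3.43 × 1190 / (1.050 × 3010) = 1.291 d⁻¹.

F/M ≈ 1.29 d⁻¹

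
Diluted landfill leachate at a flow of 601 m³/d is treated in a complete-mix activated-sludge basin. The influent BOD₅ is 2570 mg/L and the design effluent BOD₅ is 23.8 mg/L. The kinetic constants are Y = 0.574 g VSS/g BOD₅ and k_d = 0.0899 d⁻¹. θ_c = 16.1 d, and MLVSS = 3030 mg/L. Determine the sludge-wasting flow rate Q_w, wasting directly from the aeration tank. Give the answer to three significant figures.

Rearranging the biomass balance for a CMAS with decay, V = Y·Q·ΔS·θ_c / [X·(1+k_d θ_c)] = 0.574 × 601 × (2570 − 23.8) × 16.1 / [3030 × (1 + 0.0899 × 16.1)] = 1.41×10^7 / 7416 = 1907 m³.
Wasting from the aeration tank: Q_w = V / θ_c = 1907 / 16.1 = 118.4 m³/d.

Q_w ≈ 118 m³/d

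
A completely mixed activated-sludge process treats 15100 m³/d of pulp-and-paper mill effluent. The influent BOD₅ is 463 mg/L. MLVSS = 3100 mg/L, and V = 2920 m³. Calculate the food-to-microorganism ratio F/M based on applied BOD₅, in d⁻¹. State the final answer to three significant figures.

F/M = applied load / biomass = Q·S₀/(V·X) = 15100 × 463 / (2920 × 3100) = 0.7723 d⁻¹.

F/M ≈ 0.772 d⁻¹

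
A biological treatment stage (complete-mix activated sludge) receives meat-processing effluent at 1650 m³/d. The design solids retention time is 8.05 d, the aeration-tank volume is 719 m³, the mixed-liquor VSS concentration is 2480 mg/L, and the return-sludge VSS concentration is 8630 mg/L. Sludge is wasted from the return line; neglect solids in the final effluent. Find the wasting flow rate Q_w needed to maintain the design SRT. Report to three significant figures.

Wasting from the return line (neglecting effluent solids): Q_w = V·X / (θ_c·X_r) = 719.0 × 2480 / (8.05 × 8630) = 25.67 m³/d.

Q_w ≈ 25.7 m³/d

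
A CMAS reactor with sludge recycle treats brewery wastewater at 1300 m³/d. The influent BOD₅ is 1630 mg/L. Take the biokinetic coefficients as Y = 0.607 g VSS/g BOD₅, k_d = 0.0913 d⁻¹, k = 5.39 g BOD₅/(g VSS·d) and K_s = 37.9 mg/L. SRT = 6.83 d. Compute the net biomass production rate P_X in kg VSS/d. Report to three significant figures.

P_X ≈ 791 kg VSS/d

For a completely mixed reactor with recycle the Lawrence–McCarty relation gives S = K_s·(1 + k_d·θ_c) / [θ_c·(Y·k − k_d) − 1] = 37.9 × (1 + 0.0913 × 6.83) / [6.83 × (0.607 × 5.39 − 0.0913) − 1] = 61.53 / 20.72 = 2.969 mg/L.
Correct the yield for decay: Y_obs = Y/(1 + k_d θ_c) = 0.607 / (1 + 0.0913 × 6.83) = 0.607 / 1.624 = 0.3739.
Q·(S₀ − S) = 1300 × (1630 − 2.97) × 10⁻³ = 2115 kg/d removed.
Net biomass production P_X = Y_obs × Q·(S₀ − S) = 0.3739 × 2115 = 790.8 kg VSS/d.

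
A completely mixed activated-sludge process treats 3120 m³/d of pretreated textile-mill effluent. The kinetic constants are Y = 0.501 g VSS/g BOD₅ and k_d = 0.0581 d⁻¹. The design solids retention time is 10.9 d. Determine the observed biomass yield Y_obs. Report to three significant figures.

Y_obs = Y / (1 + k_d θ_c) = 0.501 / (1 + 0.0581 × 10.9) = 0.501 / 1.633 = 0.3067.

Y_obs ≈ 0.307 g VSS/g BOD₅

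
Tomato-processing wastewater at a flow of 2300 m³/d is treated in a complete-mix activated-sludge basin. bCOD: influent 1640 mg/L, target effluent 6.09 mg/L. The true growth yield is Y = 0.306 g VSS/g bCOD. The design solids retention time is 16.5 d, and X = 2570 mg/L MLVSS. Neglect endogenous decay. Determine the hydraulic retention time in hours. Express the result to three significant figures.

With k_d = 0 the design equation reduces to V = Y Q (S₀−S) θ_c / X = 0.306 × 2300 × (1640 − 6.09) × 16.5 / 2570 = 7383 m³.
HRT = V/Q = 7383 m³ / 2300 m³·d⁻¹ = 3.210 d × 24 = 77.04 h.

τ ≈ 77.0 h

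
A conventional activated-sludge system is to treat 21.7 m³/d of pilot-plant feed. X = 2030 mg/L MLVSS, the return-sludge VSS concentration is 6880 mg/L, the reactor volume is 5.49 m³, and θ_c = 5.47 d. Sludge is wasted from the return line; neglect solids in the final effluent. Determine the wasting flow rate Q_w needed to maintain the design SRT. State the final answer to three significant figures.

Q_w = (V·X)/(θ_c X_r) = 5.490 × 2030 / (5.47 × 6880) = 0.2961 m³/d.

Q_w ≈ 0.296 m³/d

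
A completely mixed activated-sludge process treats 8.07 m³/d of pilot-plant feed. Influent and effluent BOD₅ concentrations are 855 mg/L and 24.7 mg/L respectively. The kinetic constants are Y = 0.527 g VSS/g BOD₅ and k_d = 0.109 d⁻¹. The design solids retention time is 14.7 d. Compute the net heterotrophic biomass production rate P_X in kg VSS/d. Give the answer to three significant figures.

P_X ≈ 1.36 kg VSS/d

Correct the yield for decay: Y_obs = Y/(1 + k_d θ_c) = 0.527 / (1 + 0.109 × 14.7) = 0.527 / 2.602 = 0.2025.
ΔS = 855 − 24.7 = 830.3 mg/L, so the substrate removal rate is 8.07 × 830.3/1000 = 6.701 kg BOD₅/d.
Biomass produced: P_X = Y_obs·Q·ΔS = 0.2025 × 6.701 ≈ 1.357 kg VSS/d.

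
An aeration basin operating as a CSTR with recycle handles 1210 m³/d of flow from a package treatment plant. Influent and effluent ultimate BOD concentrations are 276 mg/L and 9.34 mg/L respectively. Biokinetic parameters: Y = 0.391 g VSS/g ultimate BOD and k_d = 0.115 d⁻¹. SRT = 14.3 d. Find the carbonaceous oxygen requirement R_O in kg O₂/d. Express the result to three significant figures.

Correct the yield for decay: Y_obs = Y/(1 + k_d θ_c) = 0.391 / (1 + 0.115 × 14.3) = 0.391 / 2.644 = 0.1479.
Q·(S₀ − S) = 1210 × (276 − 9.34) × 10⁻³ = 322.7 kg/d removed.
Biomass synthesised: P_X = Y_obs × 322.7 = 47.71 kg VSS/d.
Carbonaceous O₂ demand = substrate oxidised − cell-mass equivalent = 322.7 − 1.42 × 47.71 = 254.9 kg O₂/d.

R_O ≈ 255 kg O₂/d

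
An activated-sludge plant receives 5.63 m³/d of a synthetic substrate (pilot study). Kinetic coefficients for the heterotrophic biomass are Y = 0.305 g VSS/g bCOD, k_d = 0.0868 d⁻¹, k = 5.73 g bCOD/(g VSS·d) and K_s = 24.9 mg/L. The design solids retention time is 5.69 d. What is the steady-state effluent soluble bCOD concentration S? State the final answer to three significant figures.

S ≈ 4.40 mg/L

Effluent substrate depends only on kinetics and SRT: S = K_s(1 + k_d θ_c) / [θ_c(Yk − k_d) − 1] = 24.9 × (1 + 0.0868 × 5.69) / [5.69 × (0.305 × 5.73 − 0.0868) − 1] = 37.20 / 8.450 = 4.402 mg/L.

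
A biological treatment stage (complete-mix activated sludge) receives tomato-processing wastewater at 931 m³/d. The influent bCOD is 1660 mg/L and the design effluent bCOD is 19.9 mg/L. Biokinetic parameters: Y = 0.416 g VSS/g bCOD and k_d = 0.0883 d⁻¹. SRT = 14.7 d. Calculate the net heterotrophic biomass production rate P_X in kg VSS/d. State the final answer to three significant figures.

P_X ≈ 276 kg VSS/d

Observed yield with endogenous decay: Y_obs = Y / (1 + k_d·θ_c) = 0.416 / (1 + 0.0883 × 14.7) = 0.416 / 2.298 = 0.1810 g VSS/g bCOD.
Substrate removed = Q·(S₀ − S) = 931 m³/d × (1660 − 19.9) g/m³ = 1.53×10^6 g/d = 1527 kg/d.
P_X = Y_obs · Q(S₀ − S) = 0.1810 × 1527 = 276.4 kg VSS/d.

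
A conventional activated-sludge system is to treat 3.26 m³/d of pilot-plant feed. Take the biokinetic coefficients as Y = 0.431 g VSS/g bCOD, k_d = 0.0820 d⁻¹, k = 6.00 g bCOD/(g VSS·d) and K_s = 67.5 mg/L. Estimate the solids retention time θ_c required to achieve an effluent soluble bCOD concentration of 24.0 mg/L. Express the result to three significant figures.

θ_c ≈ 1.68 d

From 1/θ_c = Y·k·S/(K_s + S) − k_d: Y·k·S/(K_s+S) = 0.431 × 6.00 × 24.0 / (67.5 + 24.0) = 0.6783 d⁻¹.
θ_c = 1/(μ − k_d) = 1/(0.6783 − 0.0820) = 1/0.5963 = 1.677 d.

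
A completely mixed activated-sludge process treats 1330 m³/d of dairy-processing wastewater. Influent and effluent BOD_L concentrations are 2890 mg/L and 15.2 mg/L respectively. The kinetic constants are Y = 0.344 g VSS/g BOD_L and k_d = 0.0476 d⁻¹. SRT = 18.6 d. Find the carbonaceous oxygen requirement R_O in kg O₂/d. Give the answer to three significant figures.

R_O ≈ 2830 kg O₂/d

Observed yield with endogenous decay: Y_obs = Y / (1 + k_d·θ_c) = 0.344 / (1 + 0.0476 × 18.6) = 0.344 / 1.885 = 0.1825 g VSS/g BOD_L.
Mass of BOD_L removed per day: Q(S₀ − S) = 1330 × 2875 g/m³ = 3823 kg/d.
P_X = Y_obs·Q·(S₀ − S) = 0.1825 × 3823 = 697.6 kg VSS/d.
R_O = Q·(S₀ − S) − 1.42·P_X = 3823 − 1.42 × 697.6 = 2833 kg O₂/d.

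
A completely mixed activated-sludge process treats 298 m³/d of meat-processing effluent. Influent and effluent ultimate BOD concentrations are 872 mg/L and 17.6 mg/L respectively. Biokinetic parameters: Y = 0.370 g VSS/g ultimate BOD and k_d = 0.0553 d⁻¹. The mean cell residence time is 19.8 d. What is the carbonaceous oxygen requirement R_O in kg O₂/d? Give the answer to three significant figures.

Observed yield with endogenous decay: Y_obs = Y / (1 + k_d·θ_c) = 0.370 / (1 + 0.0553 × 19.8) = 0.370 / 2.095 = 0.1766 g VSS/g ultimate BOD.
Mass of ultimate BOD removed per day: Q(S₀ − S) = 298 × 854.4 g/m³ = 254.6 kg/d.
P_X = Y_obs·Q·(S₀ − S) = 0.1766 × 254.6 = 44.97 kg VSS/d.
R_O = Q·(S₀ − S) − 1.42·P_X = 254.6 − 1.42 × 44.97 = 190.8 kg O₂/d.

R_O ≈ 191 kg O₂/d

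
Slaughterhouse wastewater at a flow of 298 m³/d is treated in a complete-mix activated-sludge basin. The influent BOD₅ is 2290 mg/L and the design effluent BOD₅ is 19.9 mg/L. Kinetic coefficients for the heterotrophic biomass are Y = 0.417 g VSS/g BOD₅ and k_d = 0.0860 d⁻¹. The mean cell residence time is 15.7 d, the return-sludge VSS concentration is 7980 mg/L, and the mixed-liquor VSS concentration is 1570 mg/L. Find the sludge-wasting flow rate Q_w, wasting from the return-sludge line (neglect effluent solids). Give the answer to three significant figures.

Q_w ≈ 15.0 m³/d

Steady-state biomass mass balance: V·X·(1 + k_d·θ_c) = Y·Q·(S₀ − S)·θ_c, so V = 0.417 × 298 × (2290 − 19.9) × 15.7 / [1570 × (1 + 0.0860 × 15.7)] = 4.43×10^6 / 3690 = 1200 m³.
Q_w = (V·X)/(θ_c X_r) = 1200 × 1570 / (15.7 × 7980) = 15.04 m³/d.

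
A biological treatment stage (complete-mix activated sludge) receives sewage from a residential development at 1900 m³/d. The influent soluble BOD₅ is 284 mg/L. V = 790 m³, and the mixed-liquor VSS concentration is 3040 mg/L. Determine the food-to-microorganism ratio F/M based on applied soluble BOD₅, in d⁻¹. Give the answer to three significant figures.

F/M ≈ 0.225 d⁻¹

Food-to-microorganism ratio F/M = Q S₀ / (V X) = 1900 × 284 / (790.0 × 3040) = 0.2247 d⁻¹.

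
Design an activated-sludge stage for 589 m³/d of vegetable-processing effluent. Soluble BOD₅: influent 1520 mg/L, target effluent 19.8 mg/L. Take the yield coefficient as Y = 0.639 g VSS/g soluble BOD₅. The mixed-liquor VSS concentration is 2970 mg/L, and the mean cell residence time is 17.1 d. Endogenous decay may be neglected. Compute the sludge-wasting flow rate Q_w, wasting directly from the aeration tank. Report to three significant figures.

Q_w ≈ 190 m³/d

V·X = Y·Q·ΔS·θ_c gives V = 0.639 × 589 × (1520 − 19.8) × 17.1 / 2970 = 3251 m³.
With mixed-liquor wasting, θ_c = V/Q_w, so Q_w = V/θ_c = 3251/17.1 = 190.1 m³/d.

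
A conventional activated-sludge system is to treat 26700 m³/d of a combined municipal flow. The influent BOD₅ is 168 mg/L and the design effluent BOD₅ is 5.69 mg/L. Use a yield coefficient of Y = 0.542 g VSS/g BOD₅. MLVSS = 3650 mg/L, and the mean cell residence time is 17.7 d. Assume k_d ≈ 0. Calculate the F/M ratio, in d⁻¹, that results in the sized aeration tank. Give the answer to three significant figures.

F/M ≈ 0.108 d⁻¹

Biomass mass balance (decay neglected): V·X = Y·Q·(S₀ − S)·θ_c, so V = 0.542 × 26700 × (168 − 5.69) × 17.7 / 3650 = 11390 m³.
F/M = applied load / biomass = Q·S₀/(V·X) = 26700 × 168 / (11390 × 3650) = 0.1079 d⁻¹.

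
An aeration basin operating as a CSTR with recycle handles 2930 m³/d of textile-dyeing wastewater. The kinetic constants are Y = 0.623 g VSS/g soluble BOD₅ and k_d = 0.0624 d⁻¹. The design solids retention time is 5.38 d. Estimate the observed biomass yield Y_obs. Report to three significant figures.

Y_obs ≈ 0.466 g VSS/g soluble BOD₅

Correct the yield for decay: Y_obs = Y/(1 + k_d θ_c) = 0.623 / (1 + 0.0624 × 5.38) = 0.623 / 1.336 = 0.4664.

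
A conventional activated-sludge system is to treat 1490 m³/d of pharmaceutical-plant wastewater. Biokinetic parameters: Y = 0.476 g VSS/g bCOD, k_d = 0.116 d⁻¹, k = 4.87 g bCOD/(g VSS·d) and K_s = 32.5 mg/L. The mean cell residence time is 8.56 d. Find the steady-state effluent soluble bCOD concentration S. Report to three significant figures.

From the Monod/SRT balance for a CMAS, S = K_s·(1+k_d θ_c)/[θ_c·(Y k − k_d) − 1] = 32.5 × (1 + 0.116 × 8.56) / [8.56 × (0.476 × 4.87 − 0.116) − 1] = 64.77 / 17.85 = 3.629 mg/L.

S ≈ 3.63 mg/L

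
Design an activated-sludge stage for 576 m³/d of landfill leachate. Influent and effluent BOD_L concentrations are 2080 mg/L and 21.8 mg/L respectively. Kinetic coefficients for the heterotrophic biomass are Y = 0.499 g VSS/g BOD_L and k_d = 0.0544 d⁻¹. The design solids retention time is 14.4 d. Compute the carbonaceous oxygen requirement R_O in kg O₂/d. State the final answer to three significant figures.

R_O ≈ 714 kg O₂/d

Y_obs = Y / (1 + k_d θ_c) = 0.499 / (1 + 0.0544 × 14.4) = 0.499 / 1.783 = 0.2798.
Mass of BOD_L removed per day: Q(S₀ − S) = 576 × 2058 g/m³ = 1186 kg/d.
Biomass synthesised: P_X = Y_obs × 1186 = 331.7 kg VSS/d.
R_O = Q·ΔS − 1.42 P_X = 1186 − 471.0 = 714.5 kg O₂/d.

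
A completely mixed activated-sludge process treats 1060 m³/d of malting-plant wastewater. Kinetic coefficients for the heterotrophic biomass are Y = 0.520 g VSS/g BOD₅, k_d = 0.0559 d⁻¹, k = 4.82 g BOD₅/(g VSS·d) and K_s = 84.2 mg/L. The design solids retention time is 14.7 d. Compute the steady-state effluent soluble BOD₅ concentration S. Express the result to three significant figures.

Effluent substrate depends only on kinetics and SRT: S = K_s(1 + k_d θ_c) / [θ_c(Yk − k_d) − 1] = 84.2 × (1 + 0.0559 × 14.7) / [14.7 × (0.520 × 4.82 − 0.0559) − 1] = 153.4 / 35.02 = 4.380 mg/L.

S ≈ 4.38 mg/L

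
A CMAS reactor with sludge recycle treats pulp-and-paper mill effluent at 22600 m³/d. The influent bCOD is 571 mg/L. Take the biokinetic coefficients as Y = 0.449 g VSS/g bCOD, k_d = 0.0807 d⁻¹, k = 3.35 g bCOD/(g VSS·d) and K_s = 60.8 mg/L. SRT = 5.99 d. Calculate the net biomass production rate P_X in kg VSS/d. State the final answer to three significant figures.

From the Monod/SRT balance for a CMAS, S = K_s·(1+k_d θ_c)/[θ_c·(Y k − k_d) − 1] = 60.8 × (1 + 0.0807 × 5.99) / [5.99 × (0.449 × 3.35 − 0.0807) − 1] = 90.19 / 7.526 = 11.98 mg/L.
Y_obs = Y / (1 + k_d θ_c) = 0.449 / (1 + 0.0807 × 5.99) = 0.449 / 1.483 = 0.3027.
Substrate removed = Q·(S₀ − S) = 22600 m³/d × (571 − 12.0) g/m³ = 1.26×10^7 g/d = 12633 kg/d.
Net biomass production P_X = Y_obs × Q·(S₀ − S) = 0.3027 × 12633 = 3824 kg VSS/d.

P_X ≈ 3820 kg VSS/d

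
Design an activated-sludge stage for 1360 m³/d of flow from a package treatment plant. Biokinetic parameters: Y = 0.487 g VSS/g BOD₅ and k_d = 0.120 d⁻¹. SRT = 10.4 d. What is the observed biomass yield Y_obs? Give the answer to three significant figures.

Y_obs ≈ 0.217 g VSS/g BOD₅

The observed yield is Y_obs = Y/(1 + k_d·θ_c) = 0.487 / (1 + 0.120 × 10.4) = 0.487 / 2.248 = 0.2166 g VSS per g BOD₅ removed.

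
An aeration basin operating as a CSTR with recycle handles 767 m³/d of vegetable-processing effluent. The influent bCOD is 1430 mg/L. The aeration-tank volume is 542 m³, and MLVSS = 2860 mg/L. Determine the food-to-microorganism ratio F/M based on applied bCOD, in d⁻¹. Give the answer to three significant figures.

F/M ≈ 0.708 d⁻¹

Food-to-microorganism ratio F/M = Q S₀ / (V X) = 767 × 1430 / (542.0 × 2860) = 0.7076 d⁻¹.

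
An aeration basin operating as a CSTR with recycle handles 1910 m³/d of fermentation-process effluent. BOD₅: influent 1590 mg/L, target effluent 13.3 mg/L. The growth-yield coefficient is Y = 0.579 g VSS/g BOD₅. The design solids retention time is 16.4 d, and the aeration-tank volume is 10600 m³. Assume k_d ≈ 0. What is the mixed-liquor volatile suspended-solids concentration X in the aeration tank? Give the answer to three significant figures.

X ≈ 2700 mg/L

From V·X = Y·Q·(S₀ − S)·θ_c (decay neglected): X = 0.579 × 1910 × (1590 − 13.3) × 16.4 / 10600 = 2698 mg/L.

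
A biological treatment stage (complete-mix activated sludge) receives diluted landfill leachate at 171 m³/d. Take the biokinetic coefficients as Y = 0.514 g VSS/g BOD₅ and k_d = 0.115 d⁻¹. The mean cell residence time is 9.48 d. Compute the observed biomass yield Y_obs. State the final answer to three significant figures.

Y_obs ≈ 0.246 g VSS/g BOD₅

Y_obs = Y / (1 + k_d θ_c) = 0.514 / (1 + 0.115 × 9.48) = 0.514 / 2.090 = 0.2459.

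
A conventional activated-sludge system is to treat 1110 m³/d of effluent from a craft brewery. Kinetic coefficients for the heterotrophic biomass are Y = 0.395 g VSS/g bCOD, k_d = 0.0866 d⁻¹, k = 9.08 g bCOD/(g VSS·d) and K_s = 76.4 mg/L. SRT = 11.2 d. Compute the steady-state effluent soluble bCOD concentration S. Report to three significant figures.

For a completely mixed reactor with recycle the Lawrence–McCarty relation gives S = K_s·(1 + k_d·θ_c) / [θ_c·(Y·k − k_d) − 1] = 76.4 × (1 + 0.0866 × 11.2) / [11.2 × (0.395 × 9.08 − 0.0866) − 1] = 150.5 / 38.20 = 3.940 mg/L.

S ≈ 3.94 mg/L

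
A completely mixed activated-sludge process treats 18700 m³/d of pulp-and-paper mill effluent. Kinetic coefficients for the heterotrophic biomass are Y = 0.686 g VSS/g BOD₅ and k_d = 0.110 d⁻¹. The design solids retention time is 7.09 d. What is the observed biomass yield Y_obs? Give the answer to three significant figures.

Y_obs ≈ 0.385 g VSS/g BOD₅

Observed yield with endogenous decay: Y_obs = Y / (1 + k_d·θ_c) = 0.686 / (1 + 0.110 × 7.09) = 0.686 / 1.780 = 0.3854 g VSS/g BOD₅.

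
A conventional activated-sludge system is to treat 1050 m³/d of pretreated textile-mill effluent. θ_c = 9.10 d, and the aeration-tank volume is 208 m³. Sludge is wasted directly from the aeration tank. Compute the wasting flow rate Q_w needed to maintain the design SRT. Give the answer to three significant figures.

Q_w ≈ 22.9 m³/d

Wasting from the aeration tank: Q_w = V / θ_c = 208.0 / 9.10 = 22.86 m³/d.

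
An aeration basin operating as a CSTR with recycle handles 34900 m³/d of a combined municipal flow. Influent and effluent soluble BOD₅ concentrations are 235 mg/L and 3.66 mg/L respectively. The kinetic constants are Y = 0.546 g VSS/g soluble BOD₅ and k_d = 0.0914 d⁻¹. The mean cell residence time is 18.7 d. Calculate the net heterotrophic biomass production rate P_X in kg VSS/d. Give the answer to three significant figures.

P_X ≈ 1630 kg VSS/d

Observed yield with endogenous decay: Y_obs = Y / (1 + k_d·θ_c) = 0.546 / (1 + 0.0914 × 18.7) = 0.546 / 2.709 = 0.2015 g VSS/g soluble BOD₅.
ΔS = 235 − 3.66 = 231.3 mg/L, so the substrate removal rate is 34900 × 231.3/1000 = 8074 kg soluble BOD₅/d.
Net biomass production P_X = Y_obs × Q·(S₀ − S) = 0.2015 × 8074 = 1627 kg VSS/d.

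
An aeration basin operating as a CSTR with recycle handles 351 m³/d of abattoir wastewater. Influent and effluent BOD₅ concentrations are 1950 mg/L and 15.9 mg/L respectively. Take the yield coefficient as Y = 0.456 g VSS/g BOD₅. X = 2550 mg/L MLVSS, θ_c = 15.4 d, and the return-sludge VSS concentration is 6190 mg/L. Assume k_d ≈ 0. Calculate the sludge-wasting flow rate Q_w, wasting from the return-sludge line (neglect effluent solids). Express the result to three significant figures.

Q_w ≈ 50.0 m³/d

Biomass mass balance (decay neglected): V·X = Y·Q·(S₀ − S)·θ_c, so V = 0.456 × 351 × (1950 − 15.9) × 15.4 / 2550 = 1870 m³.
Wasting from the return line (neglecting effluent solids): Q_w = V·X / (θ_c·X_r) = 1870 × 2550 / (15.4 × 6190) = 50.01 m³/d.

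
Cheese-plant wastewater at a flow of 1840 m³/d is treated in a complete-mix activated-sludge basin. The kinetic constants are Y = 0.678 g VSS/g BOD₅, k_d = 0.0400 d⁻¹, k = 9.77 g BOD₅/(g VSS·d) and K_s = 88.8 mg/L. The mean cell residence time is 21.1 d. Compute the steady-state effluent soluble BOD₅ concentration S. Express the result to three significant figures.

S ≈ 1.19 mg/L

For a completely mixed reactor with recycle the Lawrence–McCarty relation gives S = K_s·(1 + k_d·θ_c) / [θ_c·(Y·k − k_d) − 1] = 88.8 × (1 + 0.0400 × 21.1) / [21.1 × (0.678 × 9.77 − 0.0400) − 1] = 163.7 / 137.9 = 1.187 mg/L.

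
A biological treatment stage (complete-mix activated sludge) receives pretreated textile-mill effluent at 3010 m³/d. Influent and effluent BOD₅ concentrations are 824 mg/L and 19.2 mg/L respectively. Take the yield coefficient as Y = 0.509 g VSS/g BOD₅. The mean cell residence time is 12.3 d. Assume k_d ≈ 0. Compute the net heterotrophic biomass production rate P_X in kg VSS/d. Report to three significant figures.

P_X ≈ 1230 kg VSS/d

Since k_d ≈ 0, Y_obs = Y = 0.509 g VSS/g BOD₅.
Mass of BOD₅ removed per day: Q(S₀ − S) = 3010 × 804.8 g/m³ = 2422 kg/d.
Biomass produced: P_X = Y_obs·Q·ΔS = 0.5090 × 2422 ≈ 1233 kg VSS/d.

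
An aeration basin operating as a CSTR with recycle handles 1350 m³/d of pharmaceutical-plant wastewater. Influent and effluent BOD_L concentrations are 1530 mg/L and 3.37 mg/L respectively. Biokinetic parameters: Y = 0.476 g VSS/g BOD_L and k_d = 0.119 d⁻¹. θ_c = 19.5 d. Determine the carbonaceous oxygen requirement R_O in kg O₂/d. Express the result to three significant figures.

R_O ≈ 1640 kg O₂/d

Correct the yield for decay: Y_obs = Y/(1 + k_d θ_c) = 0.476 / (1 + 0.119 × 19.5) = 0.476 / 3.321 = 0.1434.
ΔS = 1530 − 3.37 = 1527 mg/L, so the substrate removal rate is 1350 × 1527/1000 = 2061 kg BOD_L/d.
Net sludge production P_X = 0.1434 × 2061 = 295.4 kg VSS/d.
R_O = Q·ΔS − 1.42 P_X = 2061 − 419.5 = 1641 kg O₂/d.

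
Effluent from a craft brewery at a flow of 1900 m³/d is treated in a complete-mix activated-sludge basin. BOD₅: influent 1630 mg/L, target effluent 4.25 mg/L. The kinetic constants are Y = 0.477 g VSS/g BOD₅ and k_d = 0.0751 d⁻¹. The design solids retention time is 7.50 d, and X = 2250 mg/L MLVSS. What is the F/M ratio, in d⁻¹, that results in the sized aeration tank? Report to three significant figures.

From the SRT design equation V = Y Q (S₀−S) θ_c / [X (1 + k_d θ_c)] = 0.477 × 1900 × (1630 − 4.25) × 7.50 / [2250 × (1 + 0.0751 × 7.50)] = 1.11×10^7 / 3517 = 3142 m³.
F/M = applied load / biomass = Q·S₀/(V·X) = 1900 × 1630 / (3142 × 2250) = 0.4381 d⁻¹.

F/M ≈ 0.438 d⁻¹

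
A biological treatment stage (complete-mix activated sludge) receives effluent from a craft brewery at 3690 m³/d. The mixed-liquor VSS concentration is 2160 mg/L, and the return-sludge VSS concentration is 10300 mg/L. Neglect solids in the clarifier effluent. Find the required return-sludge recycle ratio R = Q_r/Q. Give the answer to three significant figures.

Mass balance around the secondary clarifier (neglecting effluent solids): R = X / (X_r − X) = 2160 / (10300 − 2160) = 0.2654.

R ≈ 0.265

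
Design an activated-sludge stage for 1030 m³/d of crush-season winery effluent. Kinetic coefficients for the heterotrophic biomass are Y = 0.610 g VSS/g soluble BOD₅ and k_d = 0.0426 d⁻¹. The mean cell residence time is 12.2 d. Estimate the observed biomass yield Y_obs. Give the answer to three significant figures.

Y_obs ≈ 0.401 g VSS/g soluble BOD₅

Y_obs = Y / (1 + k_d θ_c) = 0.610 / (1 + 0.0426 × 12.2) = 0.610 / 1.520 = 0.4014.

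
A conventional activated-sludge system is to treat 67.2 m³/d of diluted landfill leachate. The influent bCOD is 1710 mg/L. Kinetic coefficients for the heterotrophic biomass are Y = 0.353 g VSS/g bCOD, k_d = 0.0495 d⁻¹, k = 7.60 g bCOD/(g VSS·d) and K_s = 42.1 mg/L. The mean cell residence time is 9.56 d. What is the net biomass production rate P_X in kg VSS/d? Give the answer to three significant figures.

For a completely mixed reactor with recycle the Lawrence–McCarty relation gives S = K_s·(1 + k_d·θ_c) / [θ_c·(Y·k − k_d) − 1] = 42.1 × (1 + 0.0495 × 9.56) / [9.56 × (0.353 × 7.60 − 0.0495) − 1] = 62.02 / 24.17 = 2.566 mg/L.
Observed yield with endogenous decay: Y_obs = Y / (1 + k_d·θ_c) = 0.353 / (1 + 0.0495 × 9.56) = 0.353 / 1.473 = 0.2396 g VSS/g bCOD.
ΔS = 1710 − 2.57 = 1707 mg/L, so the substrate removal rate is 67.2 × 1707/1000 = 114.7 kg bCOD/d.
P_X = Y_obs · Q(S₀ − S) = 0.2396 × 114.7 = 27.49 kg VSS/d.

P_X ≈ 27.5 kg VSS/d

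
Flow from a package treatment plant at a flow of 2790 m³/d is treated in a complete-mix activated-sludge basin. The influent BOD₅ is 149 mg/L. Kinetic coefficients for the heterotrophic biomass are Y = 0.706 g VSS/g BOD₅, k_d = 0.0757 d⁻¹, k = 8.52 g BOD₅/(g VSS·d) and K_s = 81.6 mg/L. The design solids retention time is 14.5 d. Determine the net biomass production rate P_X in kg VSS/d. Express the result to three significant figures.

P_X ≈ 138 kg VSS/d

Effluent substrate depends only on kinetics and SRT: S = K_s(1 + k_d θ_c) / [θ_c(Yk − k_d) − 1] = 81.6 × (1 + 0.0757 × 14.5) / [14.5 × (0.706 × 8.52 − 0.0757) − 1] = 171.2 / 85.12 = 2.011 mg/L.
Correct the yield for decay: Y_obs = Y/(1 + k_d θ_c) = 0.706 / (1 + 0.0757 × 14.5) = 0.706 / 2.098 = 0.3366.
Mass of BOD₅ removed per day: Q(S₀ − S) = 2790 × 147.0 g/m³ = 410.1 kg/d.
Biomass produced: P_X = Y_obs·Q·ΔS = 0.3366 × 410.1 ≈ 138.0 kg VSS/d.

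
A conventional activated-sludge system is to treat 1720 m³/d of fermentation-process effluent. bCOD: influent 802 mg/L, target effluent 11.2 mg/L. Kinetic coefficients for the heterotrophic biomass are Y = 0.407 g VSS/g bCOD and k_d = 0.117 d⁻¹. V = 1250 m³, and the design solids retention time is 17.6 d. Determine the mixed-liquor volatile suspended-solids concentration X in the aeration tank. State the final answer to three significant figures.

Solving the biomass balance for X: X = Y Q (S₀−S) θ_c / [V (1+k_d θ_c)] = 0.407 × 1720 × (802 − 11.2) × 17.6 / [1250 × (1 + 0.117 × 17.6)] = 2548 mg/L.

X ≈ 2550 mg/L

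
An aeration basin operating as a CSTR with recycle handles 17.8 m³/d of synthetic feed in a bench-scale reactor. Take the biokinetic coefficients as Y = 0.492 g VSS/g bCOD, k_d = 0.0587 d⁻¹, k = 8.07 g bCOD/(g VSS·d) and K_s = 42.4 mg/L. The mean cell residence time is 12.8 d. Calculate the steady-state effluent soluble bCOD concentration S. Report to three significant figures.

Effluent substrate depends only on kinetics and SRT: S = K_s(1 + k_d θ_c) / [θ_c(Yk − k_d) − 1] = 42.4 × (1 + 0.0587 × 12.8) / [12.8 × (0.492 × 8.07 − 0.0587) − 1] = 74.26 / 49.07 = 1.513 mg/L.

S ≈ 1.51 mg/L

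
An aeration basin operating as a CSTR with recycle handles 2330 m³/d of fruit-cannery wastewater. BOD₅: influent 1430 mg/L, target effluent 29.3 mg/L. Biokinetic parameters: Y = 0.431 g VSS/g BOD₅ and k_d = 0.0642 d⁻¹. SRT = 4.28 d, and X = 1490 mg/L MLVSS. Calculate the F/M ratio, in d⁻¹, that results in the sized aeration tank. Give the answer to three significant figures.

F/M ≈ 0.706 d⁻¹

Steady-state biomass mass balance: V·X·(1 + k_d·θ_c) = Y·Q·(S₀ − S)·θ_c, so V = 0.431 × 2330 × (1430 − 29.3) × 4.28 / [1490 × (1 + 0.0642 × 4.28)] = 6.02×10^6 / 1899 = 3170 m³.
F/M = applied load / biomass = Q·S₀/(V·X) = 2330 × 1430 / (3170 × 1490) = 0.7055 d⁻¹.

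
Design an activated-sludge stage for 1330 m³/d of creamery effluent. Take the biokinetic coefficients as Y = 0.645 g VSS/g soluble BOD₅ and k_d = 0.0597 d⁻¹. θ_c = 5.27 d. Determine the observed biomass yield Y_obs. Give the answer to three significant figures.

Y_obs ≈ 0.491 g VSS/g soluble BOD₅

Correct the yield for decay: Y_obs = Y/(1 + k_d θ_c) = 0.645 / (1 + 0.0597 × 5.27) = 0.645 / 1.315 = 0.4906.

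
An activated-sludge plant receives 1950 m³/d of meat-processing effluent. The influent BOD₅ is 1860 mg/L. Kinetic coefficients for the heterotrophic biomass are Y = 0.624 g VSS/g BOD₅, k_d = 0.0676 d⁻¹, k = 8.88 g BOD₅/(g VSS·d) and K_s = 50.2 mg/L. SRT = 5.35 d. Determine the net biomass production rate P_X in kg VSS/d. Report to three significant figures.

P_X ≈ 1660 kg VSS/d

From the Monod/SRT balance for a CMAS, S = K_s·(1+k_d θ_c)/[θ_c·(Y k − k_d) − 1] = 50.2 × (1 + 0.0676 × 5.35) / [5.35 × (0.624 × 8.88 − 0.0676) − 1] = 68.36 / 28.28 = 2.417 mg/L.
Observed yield with endogenous decay: Y_obs = Y / (1 + k_d·θ_c) = 0.624 / (1 + 0.0676 × 5.35) = 0.624 / 1.362 = 0.4583 g VSS/g BOD₅.
ΔS = 1860 − 2.42 = 1858 mg/L, so the substrate removal rate is 1950 × 1858/1000 = 3622 kg BOD₅/d.
Net biomass production P_X = Y_obs × Q·(S₀ − S) = 0.4583 × 3622 = 1660 kg VSS/d.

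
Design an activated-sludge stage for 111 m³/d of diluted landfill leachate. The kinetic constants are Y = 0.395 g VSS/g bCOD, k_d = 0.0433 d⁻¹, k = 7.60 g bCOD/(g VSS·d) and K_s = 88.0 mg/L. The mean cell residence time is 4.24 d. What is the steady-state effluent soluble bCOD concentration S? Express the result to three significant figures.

Effluent substrate depends only on kinetics and SRT: S = K_s(1 + k_d θ_c) / [θ_c(Yk − k_d) − 1] = 88.0 × (1 + 0.0433 × 4.24) / [4.24 × (0.395 × 7.60 − 0.0433) − 1] = 104.2 / 11.54 = 9.022 mg/L.

S ≈ 9.02 mg/L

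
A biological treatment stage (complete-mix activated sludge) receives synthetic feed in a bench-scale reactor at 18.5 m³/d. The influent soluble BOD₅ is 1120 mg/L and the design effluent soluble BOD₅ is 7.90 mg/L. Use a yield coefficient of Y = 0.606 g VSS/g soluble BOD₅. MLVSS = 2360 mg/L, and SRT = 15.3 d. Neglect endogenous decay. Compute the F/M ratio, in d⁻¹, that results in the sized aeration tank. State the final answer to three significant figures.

F/M ≈ 0.109 d⁻¹

With k_d = 0 the design equation reduces to V = Y Q (S₀−S) θ_c / X = 0.606 × 18.5 × (1120 − 7.90) × 15.3 / 2360 = 80.83 m³.
F/M = Q·S₀ / (V·X) = 18.5 × 1120 / (80.83 × 2360) = 0.1086 g soluble BOD₅·(g VSS·d)⁻¹.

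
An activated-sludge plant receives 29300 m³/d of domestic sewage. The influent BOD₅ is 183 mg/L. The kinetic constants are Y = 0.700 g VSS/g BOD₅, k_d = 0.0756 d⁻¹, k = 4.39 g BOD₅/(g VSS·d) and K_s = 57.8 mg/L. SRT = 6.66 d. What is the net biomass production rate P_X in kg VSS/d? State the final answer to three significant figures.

For a completely mixed reactor with recycle the Lawrence–McCarty relation gives S = K_s·(1 + k_d·θ_c) / [θ_c·(Y·k − k_d) − 1] = 57.8 × (1 + 0.0756 × 6.66) / [6.66 × (0.700 × 4.39 − 0.0756) − 1] = 86.90 / 18.96 = 4.583 mg/L.
Y_obs = Y / (1 + k_d θ_c) = 0.700 / (1 + 0.0756 × 6.66) = 0.700 / 1.503 = 0.4656.
Mass of BOD₅ removed per day: Q(S₀ − S) = 29300 × 178.4 g/m³ = 5228 kg/d.
So the net sludge growth is P_X = 0.4656 × 5228 = 2434 kg VSS/d.

P_X ≈ 2430 kg VSS/d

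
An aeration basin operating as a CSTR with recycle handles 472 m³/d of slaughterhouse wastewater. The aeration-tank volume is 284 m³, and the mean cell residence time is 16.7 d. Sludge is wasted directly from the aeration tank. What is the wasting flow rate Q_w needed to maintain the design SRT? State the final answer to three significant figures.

For wasting at MLVSS concentration, Q_w = V/θ_c = 284.0/16.7 = 17.01 m³/d.

Q_w ≈ 17.0 m³/d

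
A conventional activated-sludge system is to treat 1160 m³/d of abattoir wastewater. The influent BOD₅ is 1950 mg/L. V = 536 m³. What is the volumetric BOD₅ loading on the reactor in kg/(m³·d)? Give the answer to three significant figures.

L_v ≈ 4.22 kg BOD₅/(m³·d)

Volumetric loading L_v = Q·S₀ / V = 1160 × 1950 g/m³ / 536.0 m³ = 4220 g/(m³·d) = 4.220 kg BOD₅/(m³·d).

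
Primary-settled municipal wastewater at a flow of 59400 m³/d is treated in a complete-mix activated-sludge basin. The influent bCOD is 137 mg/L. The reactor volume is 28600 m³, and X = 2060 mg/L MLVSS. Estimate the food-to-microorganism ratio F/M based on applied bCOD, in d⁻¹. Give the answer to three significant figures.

F/M = Q·S₀ / (V·X) = 59400 × 137 / (28600 × 2060) = 0.1381 g bCOD·(g VSS·d)⁻¹.

F/M ≈ 0.138 d⁻¹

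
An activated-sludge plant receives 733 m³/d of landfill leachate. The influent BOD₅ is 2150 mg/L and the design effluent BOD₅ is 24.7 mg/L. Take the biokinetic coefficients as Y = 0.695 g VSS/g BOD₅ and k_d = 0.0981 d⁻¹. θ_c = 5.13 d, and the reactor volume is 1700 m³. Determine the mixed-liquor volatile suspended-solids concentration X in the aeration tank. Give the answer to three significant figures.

From V·X·(1 + k_d·θ_c) = Y·Q·(S₀ − S)·θ_c: X = 0.695 × 733 × (2150 − 24.7) × 5.13 / [1700 × (1 + 0.0981 × 5.13)] = 2173 mg/L.

X ≈ 2170 mg/L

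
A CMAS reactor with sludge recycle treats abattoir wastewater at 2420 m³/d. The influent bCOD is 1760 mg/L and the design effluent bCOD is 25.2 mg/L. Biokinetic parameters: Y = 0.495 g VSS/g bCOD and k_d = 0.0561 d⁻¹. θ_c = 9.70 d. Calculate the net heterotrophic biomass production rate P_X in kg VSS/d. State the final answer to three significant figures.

P_X ≈ 1350 kg VSS/d

Observed yield with endogenous decay: Y_obs = Y / (1 + k_d·θ_c) = 0.495 / (1 + 0.0561 × 9.70) = 0.495 / 1.544 = 0.3206 g VSS/g bCOD.
ΔS = 1760 − 25.2 = 1735 mg/L, so the substrate removal rate is 2420 × 1735/1000 = 4198 kg bCOD/d.
P_X = Y_obs · Q(S₀ − S) = 0.3206 × 4198 = 1346 kg VSS/d.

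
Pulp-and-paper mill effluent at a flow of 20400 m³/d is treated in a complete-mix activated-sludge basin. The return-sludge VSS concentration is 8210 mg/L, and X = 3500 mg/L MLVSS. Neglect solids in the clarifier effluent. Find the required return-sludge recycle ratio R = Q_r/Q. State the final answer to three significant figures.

R ≈ 0.743

Solids balance on the clarifier gives (1+R)X = R·X_r, so R = X/(X_r − X) = 3500 / (8210 − 3500) = 0.7431.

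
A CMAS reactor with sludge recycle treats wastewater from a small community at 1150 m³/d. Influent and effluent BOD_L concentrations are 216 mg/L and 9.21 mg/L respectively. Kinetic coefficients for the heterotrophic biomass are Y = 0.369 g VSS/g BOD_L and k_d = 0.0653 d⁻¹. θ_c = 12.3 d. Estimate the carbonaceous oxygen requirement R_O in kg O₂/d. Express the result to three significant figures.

Observed yield with endogenous decay: Y_obs = Y / (1 + k_d·θ_c) = 0.369 / (1 + 0.0653 × 12.3) = 0.369 / 1.803 = 0.2046 g VSS/g BOD_L.
ΔS = 216 − 9.21 = 206.8 mg/L, so the substrate removal rate is 1150 × 206.8/1000 = 237.8 kg BOD_L/d.
Biomass synthesised: P_X = Y_obs × 237.8 = 48.66 kg VSS/d.
R_O = Q·(S₀ − S) − 1.42·P_X = 237.8 − 1.42 × 48.66 = 168.7 kg O₂/d.

R_O ≈ 169 kg O₂/d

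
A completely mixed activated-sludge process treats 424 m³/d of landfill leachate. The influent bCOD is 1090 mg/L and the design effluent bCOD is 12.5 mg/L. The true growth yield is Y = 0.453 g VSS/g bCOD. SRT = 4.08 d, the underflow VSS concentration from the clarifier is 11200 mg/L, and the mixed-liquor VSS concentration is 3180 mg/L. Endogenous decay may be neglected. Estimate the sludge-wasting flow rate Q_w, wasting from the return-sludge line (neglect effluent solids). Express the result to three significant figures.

Q_w ≈ 18.5 m³/d

V·X = Y·Q·ΔS·θ_c gives V = 0.453 × 424 × (1090 − 12.5) × 4.08 / 3180 = 265.5 m³.
θ_c = V·X/(Q_w·X_r) when wasting from the recycle, so Q_w = V·X/(θ_c·X_r) = 265.5 × 3180 / (4.08 × 11200) = 18.48 m³/d.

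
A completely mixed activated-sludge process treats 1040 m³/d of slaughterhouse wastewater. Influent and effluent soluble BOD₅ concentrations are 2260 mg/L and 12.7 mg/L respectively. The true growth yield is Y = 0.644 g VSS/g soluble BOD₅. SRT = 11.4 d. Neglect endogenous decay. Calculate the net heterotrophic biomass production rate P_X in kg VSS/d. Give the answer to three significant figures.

P_X ≈ 1510 kg VSS/d

Since k_d ≈ 0, Y_obs = Y = 0.644 g VSS/g soluble BOD₅.
ΔS = 2260 − 12.7 = 2247 mg/L, so the substrate removal rate is 1040 × 2247/1000 = 2337 kg soluble BOD₅/d.
Net biomass production P_X = Y_obs × Q·(S₀ − S) = 0.6440 × 2337 = 1505 kg VSS/d.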